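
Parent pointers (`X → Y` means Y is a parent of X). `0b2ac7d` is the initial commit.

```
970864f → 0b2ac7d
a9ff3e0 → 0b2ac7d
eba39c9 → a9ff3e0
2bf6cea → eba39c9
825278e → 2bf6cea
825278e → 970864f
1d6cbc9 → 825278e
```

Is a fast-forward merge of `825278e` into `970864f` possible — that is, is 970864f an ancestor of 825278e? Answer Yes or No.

A fast-forward from 970864f to 825278e is possible iff 970864f is an ancestor of 825278e.
Ancestors of 825278e: {0b2ac7d, 2bf6cea, 825278e, 970864f, a9ff3e0, eba39c9}.
970864f is among them, so fast-forward is possible.

Yes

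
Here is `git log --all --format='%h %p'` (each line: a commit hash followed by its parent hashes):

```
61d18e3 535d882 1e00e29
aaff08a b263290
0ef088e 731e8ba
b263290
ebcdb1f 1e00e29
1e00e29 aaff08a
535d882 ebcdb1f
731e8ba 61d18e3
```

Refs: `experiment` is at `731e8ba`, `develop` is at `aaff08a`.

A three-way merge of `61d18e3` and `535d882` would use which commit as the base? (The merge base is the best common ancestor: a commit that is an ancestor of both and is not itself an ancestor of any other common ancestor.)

Ancestors of 61d18e3: {1e00e29, 535d882, 61d18e3, aaff08a, b263290, ebcdb1f}.
Ancestors of 535d882: {1e00e29, 535d882, aaff08a, b263290, ebcdb1f}.
Common ancestors: {1e00e29, 535d882, aaff08a, b263290, ebcdb1f}.
Among these, 535d882 is not an ancestor of any other common ancestor — it is the merge base.

535d882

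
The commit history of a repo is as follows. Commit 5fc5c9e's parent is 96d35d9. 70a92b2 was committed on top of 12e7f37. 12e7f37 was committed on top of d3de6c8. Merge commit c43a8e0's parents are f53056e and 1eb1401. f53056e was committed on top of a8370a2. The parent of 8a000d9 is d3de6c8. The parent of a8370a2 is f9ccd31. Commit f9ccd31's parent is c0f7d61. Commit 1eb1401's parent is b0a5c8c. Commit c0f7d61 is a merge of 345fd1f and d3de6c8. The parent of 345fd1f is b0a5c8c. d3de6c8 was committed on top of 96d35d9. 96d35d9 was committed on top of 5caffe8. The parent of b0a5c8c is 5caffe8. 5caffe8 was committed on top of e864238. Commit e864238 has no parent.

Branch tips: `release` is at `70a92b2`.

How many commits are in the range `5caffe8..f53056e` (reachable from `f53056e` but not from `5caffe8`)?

8

Reachable from f53056e: {345fd1f, 5caffe8, 96d35d9, a8370a2, b0a5c8c, c0f7d61, d3de6c8, e864238, f53056e, f9ccd31}.
Reachable from 5caffe8: {5caffe8, e864238}.
In f53056e's history but not 5caffe8's: {345fd1f, 96d35d9, a8370a2, b0a5c8c, c0f7d61, d3de6c8, f53056e, f9ccd31} — 8 commits.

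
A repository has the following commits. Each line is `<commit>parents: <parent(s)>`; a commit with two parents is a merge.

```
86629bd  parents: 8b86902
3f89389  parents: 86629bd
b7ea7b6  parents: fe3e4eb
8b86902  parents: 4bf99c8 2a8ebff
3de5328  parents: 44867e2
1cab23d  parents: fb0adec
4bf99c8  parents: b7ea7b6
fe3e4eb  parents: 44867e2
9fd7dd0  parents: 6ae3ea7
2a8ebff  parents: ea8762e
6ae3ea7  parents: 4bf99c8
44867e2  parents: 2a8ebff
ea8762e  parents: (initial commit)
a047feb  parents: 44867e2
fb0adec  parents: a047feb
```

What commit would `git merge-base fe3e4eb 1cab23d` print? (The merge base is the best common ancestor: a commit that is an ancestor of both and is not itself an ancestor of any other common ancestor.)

Ancestors of fe3e4eb: {2a8ebff, 44867e2, ea8762e, fe3e4eb}.
Ancestors of 1cab23d: {1cab23d, 2a8ebff, 44867e2, a047feb, ea8762e, fb0adec}.
Common ancestors: {2a8ebff, 44867e2, ea8762e}.
Among these, 44867e2 is not an ancestor of any other common ancestor — it is the merge base.

44867e2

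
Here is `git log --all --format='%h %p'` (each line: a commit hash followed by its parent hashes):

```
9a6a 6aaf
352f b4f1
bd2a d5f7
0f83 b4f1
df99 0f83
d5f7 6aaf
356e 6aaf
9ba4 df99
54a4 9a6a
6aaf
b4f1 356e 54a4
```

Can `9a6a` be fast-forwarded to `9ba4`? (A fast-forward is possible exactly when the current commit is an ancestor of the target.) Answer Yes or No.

A fast-forward from 9a6a to 9ba4 is possible iff 9a6a is an ancestor of 9ba4.
Ancestors of 9ba4: {0f83, 356e, 54a4, 6aaf, 9a6a, 9ba4, b4f1, df99}.
9a6a is among them, so fast-forward is possible.

Yes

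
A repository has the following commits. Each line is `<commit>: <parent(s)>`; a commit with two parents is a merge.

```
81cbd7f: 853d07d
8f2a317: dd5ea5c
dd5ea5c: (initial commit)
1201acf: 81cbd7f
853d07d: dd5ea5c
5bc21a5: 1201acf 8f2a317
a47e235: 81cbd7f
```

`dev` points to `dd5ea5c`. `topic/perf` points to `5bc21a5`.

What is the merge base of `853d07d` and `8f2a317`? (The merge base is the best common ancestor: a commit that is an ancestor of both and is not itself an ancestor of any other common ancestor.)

Ancestors of 853d07d: {853d07d, dd5ea5c}.
Ancestors of 8f2a317: {8f2a317, dd5ea5c}.
Common ancestors: {dd5ea5c}.
The only common ancestor is dd5ea5c, so it is the merge base.

dd5ea5c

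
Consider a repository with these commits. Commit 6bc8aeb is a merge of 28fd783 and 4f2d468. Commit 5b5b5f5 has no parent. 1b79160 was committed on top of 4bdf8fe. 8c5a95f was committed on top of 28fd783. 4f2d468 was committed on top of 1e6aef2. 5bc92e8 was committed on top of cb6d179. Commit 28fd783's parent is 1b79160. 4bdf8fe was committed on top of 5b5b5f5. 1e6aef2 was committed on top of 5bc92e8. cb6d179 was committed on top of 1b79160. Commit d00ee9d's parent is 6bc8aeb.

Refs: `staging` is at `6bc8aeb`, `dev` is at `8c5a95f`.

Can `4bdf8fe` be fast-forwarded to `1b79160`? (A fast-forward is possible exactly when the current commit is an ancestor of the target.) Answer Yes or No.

Yes

A fast-forward from 4bdf8fe to 1b79160 is possible iff 4bdf8fe is an ancestor of 1b79160.
Ancestors of 1b79160: {1b79160, 4bdf8fe, 5b5b5f5}.
4bdf8fe is among them, so fast-forward is possible.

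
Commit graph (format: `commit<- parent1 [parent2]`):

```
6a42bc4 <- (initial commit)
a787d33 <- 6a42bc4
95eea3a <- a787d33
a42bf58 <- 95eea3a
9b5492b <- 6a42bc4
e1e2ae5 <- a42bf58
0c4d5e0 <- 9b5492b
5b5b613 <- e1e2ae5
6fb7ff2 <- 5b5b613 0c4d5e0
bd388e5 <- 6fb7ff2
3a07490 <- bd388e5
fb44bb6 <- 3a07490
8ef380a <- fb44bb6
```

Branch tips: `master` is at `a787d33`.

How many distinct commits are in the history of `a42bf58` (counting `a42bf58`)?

Walking parent pointers from a42bf58: reachable set = {6a42bc4, 95eea3a, a42bf58, a787d33}.
That is 4 commits.

4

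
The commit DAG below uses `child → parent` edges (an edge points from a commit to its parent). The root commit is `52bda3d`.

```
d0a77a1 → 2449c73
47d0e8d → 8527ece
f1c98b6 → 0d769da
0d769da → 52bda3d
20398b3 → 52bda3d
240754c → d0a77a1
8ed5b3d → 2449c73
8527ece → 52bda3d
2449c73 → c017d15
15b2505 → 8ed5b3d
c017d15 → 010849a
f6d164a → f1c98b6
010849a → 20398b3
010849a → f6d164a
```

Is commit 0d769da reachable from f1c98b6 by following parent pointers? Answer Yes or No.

Ancestors of f1c98b6 (commits reachable by following parents): {0d769da, 52bda3d, f1c98b6}.
0d769da is in that set, so it is an ancestor of f1c98b6.

Yes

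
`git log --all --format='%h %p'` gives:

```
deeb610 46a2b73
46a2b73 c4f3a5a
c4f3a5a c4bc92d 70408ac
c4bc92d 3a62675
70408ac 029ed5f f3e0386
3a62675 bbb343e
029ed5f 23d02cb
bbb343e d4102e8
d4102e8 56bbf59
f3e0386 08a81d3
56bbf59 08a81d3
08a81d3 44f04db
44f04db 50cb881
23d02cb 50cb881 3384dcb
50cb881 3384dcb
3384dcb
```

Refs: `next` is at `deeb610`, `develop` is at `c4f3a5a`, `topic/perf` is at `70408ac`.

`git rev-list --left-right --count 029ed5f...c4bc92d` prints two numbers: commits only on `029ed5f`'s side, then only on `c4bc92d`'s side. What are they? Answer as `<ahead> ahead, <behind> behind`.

Reachable from 029ed5f: {029ed5f, 23d02cb, 3384dcb, 50cb881}.
Reachable from c4bc92d: {08a81d3, 3384dcb, 3a62675, 44f04db, 50cb881, 56bbf59, bbb343e, c4bc92d, d4102e8}.
Only in 029ed5f's history (ahead): {029ed5f, 23d02cb} — 2.
Only in c4bc92d's history (behind): {08a81d3, 3a62675, 44f04db, 56bbf59, bbb343e, c4bc92d, d4102e8} — 7.

2 ahead, 7 behind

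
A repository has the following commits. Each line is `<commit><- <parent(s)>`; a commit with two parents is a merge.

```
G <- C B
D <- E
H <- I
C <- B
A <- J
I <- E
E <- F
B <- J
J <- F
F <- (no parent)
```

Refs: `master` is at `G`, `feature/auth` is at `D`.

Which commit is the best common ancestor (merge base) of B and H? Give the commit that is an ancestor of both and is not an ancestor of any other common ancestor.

F

Ancestors of B: {B, F, J}.
Ancestors of H: {E, F, H, I}.
Common ancestors: {F}.
The only common ancestor is F, so it is the merge base.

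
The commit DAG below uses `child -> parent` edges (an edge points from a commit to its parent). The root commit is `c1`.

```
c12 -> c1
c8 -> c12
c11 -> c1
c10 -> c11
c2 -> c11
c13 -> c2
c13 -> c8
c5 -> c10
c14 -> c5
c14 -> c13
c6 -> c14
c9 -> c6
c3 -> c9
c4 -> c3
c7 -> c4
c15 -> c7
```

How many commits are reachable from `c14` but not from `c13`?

Reachable from c14: {c1, c10, c11, c12, c13, c14, c2, c5, c8}.
Reachable from c13: {c1, c11, c12, c13, c2, c8}.
In c14's history but not c13's: {c10, c14, c5} — 3 commits.

3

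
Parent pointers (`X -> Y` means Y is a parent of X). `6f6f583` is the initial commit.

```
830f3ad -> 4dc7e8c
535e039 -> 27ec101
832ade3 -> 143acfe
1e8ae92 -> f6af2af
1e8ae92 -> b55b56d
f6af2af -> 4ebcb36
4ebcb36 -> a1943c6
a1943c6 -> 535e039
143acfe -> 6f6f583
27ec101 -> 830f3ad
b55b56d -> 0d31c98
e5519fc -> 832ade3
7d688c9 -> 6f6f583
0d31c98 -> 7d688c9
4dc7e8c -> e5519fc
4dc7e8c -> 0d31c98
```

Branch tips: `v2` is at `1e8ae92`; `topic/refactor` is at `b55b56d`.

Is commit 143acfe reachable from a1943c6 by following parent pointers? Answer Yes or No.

Yes

Ancestors of a1943c6 (commits reachable by following parents): {0d31c98, 143acfe, 27ec101, 4dc7e8c, 535e039, 6f6f583, 7d688c9, 830f3ad, 832ade3, a1943c6, e5519fc}.
143acfe is in that set, so it is an ancestor of a1943c6.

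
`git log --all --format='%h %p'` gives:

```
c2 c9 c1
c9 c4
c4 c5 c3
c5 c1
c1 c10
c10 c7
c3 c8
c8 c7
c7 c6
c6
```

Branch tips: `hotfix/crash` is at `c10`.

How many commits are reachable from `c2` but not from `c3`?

Reachable from c2: {c1, c10, c2, c3, c4, c5, c6, c7, c8, c9}.
Reachable from c3: {c3, c6, c7, c8}.
In c2's history but not c3's: {c1, c10, c2, c4, c5, c9} — 6 commits.

6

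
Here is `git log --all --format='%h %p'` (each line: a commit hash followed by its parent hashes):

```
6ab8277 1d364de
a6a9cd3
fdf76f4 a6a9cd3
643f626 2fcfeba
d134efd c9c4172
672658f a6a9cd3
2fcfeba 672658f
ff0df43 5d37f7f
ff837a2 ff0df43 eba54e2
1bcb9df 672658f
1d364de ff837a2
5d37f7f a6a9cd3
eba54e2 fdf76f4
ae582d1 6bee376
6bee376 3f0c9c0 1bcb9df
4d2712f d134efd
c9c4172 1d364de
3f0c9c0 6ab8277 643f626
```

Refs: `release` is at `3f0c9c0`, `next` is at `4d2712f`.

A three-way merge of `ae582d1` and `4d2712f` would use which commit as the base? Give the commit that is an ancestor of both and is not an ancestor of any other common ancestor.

1d364de

Ancestors of ae582d1: {1bcb9df, 1d364de, 2fcfeba, 3f0c9c0, 5d37f7f, 643f626, 672658f, 6ab8277, 6bee376, a6a9cd3, ae582d1, eba54e2, fdf76f4, ff0df43, ff837a2}.
Ancestors of 4d2712f: {1d364de, 4d2712f, 5d37f7f, a6a9cd3, c9c4172, d134efd, eba54e2, fdf76f4, ff0df43, ff837a2}.
Common ancestors: {1d364de, 5d37f7f, a6a9cd3, eba54e2, fdf76f4, ff0df43, ff837a2}.
Among these, 1d364de is not an ancestor of any other common ancestor — it is the merge base.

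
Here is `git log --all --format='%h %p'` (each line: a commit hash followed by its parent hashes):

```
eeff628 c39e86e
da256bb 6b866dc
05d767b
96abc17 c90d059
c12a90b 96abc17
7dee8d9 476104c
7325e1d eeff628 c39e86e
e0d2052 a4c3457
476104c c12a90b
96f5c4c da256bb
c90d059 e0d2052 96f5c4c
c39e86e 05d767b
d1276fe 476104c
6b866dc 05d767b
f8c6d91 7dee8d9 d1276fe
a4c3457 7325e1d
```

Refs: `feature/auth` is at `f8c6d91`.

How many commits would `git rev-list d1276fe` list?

14

Walking parent pointers from d1276fe: reachable set = {05d767b, 476104c, 6b866dc, 7325e1d, 96abc17, 96f5c4c, a4c3457, c12a90b, c39e86e, c90d059, d1276fe, da256bb, e0d2052, eeff628}.
That is 14 commits.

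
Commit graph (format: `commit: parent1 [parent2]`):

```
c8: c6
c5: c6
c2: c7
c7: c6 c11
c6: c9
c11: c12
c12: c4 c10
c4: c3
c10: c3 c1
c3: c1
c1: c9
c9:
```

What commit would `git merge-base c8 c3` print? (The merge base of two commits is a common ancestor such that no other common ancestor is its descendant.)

c9

Ancestors of c8: {c6, c8, c9}.
Ancestors of c3: {c1, c3, c9}.
Common ancestors: {c9}.
The only common ancestor is c9, so it is the merge base.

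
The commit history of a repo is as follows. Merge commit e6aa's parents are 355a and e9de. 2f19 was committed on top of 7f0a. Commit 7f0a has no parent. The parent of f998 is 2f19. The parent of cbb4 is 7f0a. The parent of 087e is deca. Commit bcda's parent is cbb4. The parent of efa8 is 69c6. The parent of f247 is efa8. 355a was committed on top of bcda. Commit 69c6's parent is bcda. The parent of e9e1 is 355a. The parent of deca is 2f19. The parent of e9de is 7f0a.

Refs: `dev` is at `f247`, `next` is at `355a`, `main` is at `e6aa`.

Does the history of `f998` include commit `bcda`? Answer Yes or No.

Ancestors of f998: {2f19, 7f0a, f998}.
bcda is not in that set, so it is not an ancestor of f998.

No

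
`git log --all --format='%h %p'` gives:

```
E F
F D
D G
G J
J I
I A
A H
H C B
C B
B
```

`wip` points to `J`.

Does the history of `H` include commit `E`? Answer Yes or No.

Ancestors of H: {B, C, H}.
E is not in that set, so it is not an ancestor of H.

No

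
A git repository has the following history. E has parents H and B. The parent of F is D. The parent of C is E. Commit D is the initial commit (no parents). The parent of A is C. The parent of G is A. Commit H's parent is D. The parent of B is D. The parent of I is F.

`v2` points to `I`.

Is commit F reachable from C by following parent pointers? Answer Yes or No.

Ancestors of C: {B, C, D, E, H}.
F is not in that set, so it is not an ancestor of C.

No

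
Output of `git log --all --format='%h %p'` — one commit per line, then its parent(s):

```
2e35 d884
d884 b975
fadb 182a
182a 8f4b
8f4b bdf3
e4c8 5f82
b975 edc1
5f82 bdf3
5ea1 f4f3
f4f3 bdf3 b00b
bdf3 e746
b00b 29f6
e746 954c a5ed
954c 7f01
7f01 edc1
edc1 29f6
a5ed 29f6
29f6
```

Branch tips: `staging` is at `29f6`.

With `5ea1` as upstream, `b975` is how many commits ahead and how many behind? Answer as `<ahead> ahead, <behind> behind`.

1 ahead, 8 behind

Reachable from b975: {29f6, b975, edc1}.
Reachable from 5ea1: {29f6, 5ea1, 7f01, 954c, a5ed, b00b, bdf3, e746, edc1, f4f3}.
Only in b975's history (ahead): {b975} — 1.
Only in 5ea1's history (behind): {5ea1, 7f01, 954c, a5ed, b00b, bdf3, e746, f4f3} — 8.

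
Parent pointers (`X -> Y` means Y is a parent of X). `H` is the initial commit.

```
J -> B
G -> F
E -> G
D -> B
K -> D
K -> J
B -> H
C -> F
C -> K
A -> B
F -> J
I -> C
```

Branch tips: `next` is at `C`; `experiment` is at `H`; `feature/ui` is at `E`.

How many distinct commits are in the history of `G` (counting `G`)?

5

Walking parent pointers from G: reachable set = {B, F, G, H, J}.
That is 5 commits.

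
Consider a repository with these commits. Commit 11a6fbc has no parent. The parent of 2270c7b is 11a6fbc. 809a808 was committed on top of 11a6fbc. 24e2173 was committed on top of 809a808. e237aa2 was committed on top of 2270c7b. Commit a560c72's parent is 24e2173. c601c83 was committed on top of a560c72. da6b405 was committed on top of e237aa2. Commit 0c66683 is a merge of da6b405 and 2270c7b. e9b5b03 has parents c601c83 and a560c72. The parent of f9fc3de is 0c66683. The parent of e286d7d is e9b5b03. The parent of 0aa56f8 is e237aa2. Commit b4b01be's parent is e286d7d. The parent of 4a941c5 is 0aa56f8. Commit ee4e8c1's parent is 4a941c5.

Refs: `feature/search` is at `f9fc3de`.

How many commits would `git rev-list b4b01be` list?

8

Walking parent pointers from b4b01be: reachable set = {11a6fbc, 24e2173, 809a808, a560c72, b4b01be, c601c83, e286d7d, e9b5b03}.
That is 8 commits.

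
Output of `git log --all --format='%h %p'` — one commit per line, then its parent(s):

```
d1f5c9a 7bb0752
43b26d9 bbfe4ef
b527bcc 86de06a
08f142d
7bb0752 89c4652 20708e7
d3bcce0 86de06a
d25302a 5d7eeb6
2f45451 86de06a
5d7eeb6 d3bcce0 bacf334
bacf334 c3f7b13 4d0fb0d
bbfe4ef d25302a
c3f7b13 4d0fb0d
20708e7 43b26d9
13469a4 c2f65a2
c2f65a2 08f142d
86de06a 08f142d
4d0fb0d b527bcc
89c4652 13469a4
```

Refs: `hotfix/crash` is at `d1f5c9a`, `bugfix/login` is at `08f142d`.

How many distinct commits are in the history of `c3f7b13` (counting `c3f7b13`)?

5

Walking parent pointers from c3f7b13: reachable set = {08f142d, 4d0fb0d, 86de06a, b527bcc, c3f7b13}.
That is 5 commits.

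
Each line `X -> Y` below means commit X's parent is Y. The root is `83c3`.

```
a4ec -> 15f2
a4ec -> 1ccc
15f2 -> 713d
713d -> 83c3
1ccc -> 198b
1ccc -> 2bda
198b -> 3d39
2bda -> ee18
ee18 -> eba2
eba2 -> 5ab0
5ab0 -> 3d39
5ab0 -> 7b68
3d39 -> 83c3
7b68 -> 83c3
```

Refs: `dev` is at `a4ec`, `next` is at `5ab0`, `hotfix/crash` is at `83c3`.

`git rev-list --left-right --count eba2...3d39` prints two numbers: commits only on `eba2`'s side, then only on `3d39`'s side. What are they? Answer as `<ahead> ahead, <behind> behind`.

Reachable from eba2: {3d39, 5ab0, 7b68, 83c3, eba2}.
Reachable from 3d39: {3d39, 83c3}.
Only in eba2's history (ahead): {5ab0, 7b68, eba2} — 3.
Only in 3d39's history (behind): {} — 0.

3 ahead, 0 behind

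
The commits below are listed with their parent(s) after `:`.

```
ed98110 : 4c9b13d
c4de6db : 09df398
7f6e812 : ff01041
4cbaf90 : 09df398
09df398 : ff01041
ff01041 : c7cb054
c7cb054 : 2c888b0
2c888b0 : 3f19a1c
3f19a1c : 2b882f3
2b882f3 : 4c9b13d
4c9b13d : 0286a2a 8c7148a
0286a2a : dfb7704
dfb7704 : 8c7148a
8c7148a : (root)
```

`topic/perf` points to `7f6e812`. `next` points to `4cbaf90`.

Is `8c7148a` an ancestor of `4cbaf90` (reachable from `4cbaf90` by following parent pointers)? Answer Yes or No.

Ancestors of 4cbaf90 (commits reachable by following parents): {0286a2a, 09df398, 2b882f3, 2c888b0, 3f19a1c, 4c9b13d, 4cbaf90, 8c7148a, c7cb054, dfb7704, ff01041}.
8c7148a is in that set, so it is an ancestor of 4cbaf90.

Yes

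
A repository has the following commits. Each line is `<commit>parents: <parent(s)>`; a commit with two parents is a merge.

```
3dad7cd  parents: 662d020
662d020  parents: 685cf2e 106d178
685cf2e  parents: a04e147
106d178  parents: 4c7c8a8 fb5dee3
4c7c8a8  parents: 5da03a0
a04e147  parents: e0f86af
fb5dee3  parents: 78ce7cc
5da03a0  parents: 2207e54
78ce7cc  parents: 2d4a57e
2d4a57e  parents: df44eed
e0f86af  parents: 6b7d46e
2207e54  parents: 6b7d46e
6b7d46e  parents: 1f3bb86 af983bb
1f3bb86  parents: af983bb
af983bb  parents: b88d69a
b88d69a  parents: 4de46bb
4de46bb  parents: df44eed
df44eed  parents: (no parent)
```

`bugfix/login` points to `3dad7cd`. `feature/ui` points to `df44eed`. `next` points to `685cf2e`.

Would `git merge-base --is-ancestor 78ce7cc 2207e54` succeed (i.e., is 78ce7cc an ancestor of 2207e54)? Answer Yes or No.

Ancestors of 2207e54: {1f3bb86, 2207e54, 4de46bb, 6b7d46e, af983bb, b88d69a, df44eed}.
78ce7cc is not in that set, so it is not an ancestor of 2207e54.

No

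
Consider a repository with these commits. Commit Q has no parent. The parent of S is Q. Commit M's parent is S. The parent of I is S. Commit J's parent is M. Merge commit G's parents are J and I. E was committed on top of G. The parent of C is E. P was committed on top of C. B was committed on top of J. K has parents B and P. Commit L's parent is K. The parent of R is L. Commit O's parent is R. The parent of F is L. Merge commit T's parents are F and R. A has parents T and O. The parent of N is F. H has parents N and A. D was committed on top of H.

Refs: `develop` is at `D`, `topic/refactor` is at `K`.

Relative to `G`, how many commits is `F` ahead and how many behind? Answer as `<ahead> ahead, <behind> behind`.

7 ahead, 0 behind

Reachable from F: {B, C, E, F, G, I, J, K, L, M, P, Q, S}.
Reachable from G: {G, I, J, M, Q, S}.
Only in F's history (ahead): {B, C, E, F, K, L, P} — 7.
Only in G's history (behind): {} — 0.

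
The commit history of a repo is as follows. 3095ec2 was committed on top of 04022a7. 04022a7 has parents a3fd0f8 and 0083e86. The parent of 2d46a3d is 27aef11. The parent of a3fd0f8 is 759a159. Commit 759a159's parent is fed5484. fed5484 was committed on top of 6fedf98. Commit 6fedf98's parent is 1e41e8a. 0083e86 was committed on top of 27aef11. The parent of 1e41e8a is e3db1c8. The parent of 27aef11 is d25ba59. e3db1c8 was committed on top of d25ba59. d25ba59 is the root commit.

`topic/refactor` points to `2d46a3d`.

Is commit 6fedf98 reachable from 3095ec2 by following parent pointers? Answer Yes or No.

Ancestors of 3095ec2 (commits reachable by following parents): {0083e86, 04022a7, 1e41e8a, 27aef11, 3095ec2, 6fedf98, 759a159, a3fd0f8, d25ba59, e3db1c8, fed5484}.
6fedf98 is in that set, so it is an ancestor of 3095ec2.

Yes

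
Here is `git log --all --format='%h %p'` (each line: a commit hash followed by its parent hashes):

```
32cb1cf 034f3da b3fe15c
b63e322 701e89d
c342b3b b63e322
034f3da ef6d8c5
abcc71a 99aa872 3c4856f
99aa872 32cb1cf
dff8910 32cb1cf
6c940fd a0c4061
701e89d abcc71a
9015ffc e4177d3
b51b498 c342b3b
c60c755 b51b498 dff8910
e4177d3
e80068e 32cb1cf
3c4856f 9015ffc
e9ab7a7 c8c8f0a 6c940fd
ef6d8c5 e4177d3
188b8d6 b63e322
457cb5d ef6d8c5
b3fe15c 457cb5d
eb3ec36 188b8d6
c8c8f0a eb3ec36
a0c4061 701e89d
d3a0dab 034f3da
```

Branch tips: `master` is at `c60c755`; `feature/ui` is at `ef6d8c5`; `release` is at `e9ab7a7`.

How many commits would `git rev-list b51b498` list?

Walking parent pointers from b51b498: reachable set = {034f3da, 32cb1cf, 3c4856f, 457cb5d, 701e89d, 9015ffc, 99aa872, abcc71a, b3fe15c, b51b498, b63e322, c342b3b, e4177d3, ef6d8c5}.
That is 14 commits.

14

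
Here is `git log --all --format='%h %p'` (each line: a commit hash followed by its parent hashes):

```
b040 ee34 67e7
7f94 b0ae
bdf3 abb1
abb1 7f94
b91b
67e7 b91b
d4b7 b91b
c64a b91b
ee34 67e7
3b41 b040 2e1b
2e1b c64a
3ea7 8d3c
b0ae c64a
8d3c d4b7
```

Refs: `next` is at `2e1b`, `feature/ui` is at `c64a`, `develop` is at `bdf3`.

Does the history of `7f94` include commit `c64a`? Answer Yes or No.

Yes

Ancestors of 7f94 (commits reachable by following parents): {7f94, b0ae, b91b, c64a}.
c64a is in that set, so it is an ancestor of 7f94.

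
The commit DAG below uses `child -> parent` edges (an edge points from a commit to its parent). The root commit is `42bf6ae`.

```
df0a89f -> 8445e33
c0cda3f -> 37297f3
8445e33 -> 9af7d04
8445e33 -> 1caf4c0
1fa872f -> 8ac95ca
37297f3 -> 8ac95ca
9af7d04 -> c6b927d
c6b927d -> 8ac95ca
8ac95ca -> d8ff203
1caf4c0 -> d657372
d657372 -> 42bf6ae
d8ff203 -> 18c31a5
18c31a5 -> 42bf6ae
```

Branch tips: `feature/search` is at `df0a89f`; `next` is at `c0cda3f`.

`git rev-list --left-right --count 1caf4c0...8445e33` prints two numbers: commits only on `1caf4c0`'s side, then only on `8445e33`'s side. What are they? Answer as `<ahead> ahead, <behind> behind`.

Reachable from 1caf4c0: {1caf4c0, 42bf6ae, d657372}.
Reachable from 8445e33: {18c31a5, 1caf4c0, 42bf6ae, 8445e33, 8ac95ca, 9af7d04, c6b927d, d657372, d8ff203}.
Only in 1caf4c0's history (ahead): {} — 0.
Only in 8445e33's history (behind): {18c31a5, 8445e33, 8ac95ca, 9af7d04, c6b927d, d8ff203} — 6.

0 ahead, 6 behind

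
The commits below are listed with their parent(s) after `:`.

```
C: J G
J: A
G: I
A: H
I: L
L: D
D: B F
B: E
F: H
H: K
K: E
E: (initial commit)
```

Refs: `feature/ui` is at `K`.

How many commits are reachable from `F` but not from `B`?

Reachable from F: {E, F, H, K}.
Reachable from B: {B, E}.
In F's history but not B's: {F, H, K} — 3 commits.

3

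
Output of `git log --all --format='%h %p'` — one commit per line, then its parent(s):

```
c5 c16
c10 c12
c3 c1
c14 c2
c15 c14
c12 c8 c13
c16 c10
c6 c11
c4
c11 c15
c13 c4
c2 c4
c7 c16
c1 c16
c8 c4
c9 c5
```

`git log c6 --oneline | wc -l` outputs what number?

6

Walking parent pointers from c6: reachable set = {c11, c14, c15, c2, c4, c6}.
That is 6 commits.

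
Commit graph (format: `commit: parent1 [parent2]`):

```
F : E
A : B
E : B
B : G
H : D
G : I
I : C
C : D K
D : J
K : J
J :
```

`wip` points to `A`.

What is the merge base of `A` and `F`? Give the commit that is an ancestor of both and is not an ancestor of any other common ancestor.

Ancestors of A: {A, B, C, D, G, I, J, K}.
Ancestors of F: {B, C, D, E, F, G, I, J, K}.
Common ancestors: {B, C, D, G, I, J, K}.
Among these, B is not an ancestor of any other common ancestor — it is the merge base.

B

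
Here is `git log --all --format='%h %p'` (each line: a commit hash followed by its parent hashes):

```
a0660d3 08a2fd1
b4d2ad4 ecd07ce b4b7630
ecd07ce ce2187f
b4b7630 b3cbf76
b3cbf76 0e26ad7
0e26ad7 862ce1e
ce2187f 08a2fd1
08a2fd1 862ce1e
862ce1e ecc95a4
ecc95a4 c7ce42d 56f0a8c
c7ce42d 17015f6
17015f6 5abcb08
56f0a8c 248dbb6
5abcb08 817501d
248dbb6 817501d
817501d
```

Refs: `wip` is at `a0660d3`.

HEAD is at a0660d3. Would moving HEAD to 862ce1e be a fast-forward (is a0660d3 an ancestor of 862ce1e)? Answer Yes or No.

No

A fast-forward from a0660d3 to 862ce1e is possible iff a0660d3 is an ancestor of 862ce1e.
Ancestors of 862ce1e: {17015f6, 248dbb6, 56f0a8c, 5abcb08, 817501d, 862ce1e, c7ce42d, ecc95a4}.
a0660d3 is not among them, so fast-forward is not possible.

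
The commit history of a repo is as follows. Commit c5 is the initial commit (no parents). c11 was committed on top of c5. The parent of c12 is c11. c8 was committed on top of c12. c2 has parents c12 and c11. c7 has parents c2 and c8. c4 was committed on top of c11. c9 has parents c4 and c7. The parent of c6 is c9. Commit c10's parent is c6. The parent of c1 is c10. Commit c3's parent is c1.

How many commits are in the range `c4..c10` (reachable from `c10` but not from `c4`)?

Reachable from c10: {c10, c11, c12, c2, c4, c5, c6, c7, c8, c9}.
Reachable from c4: {c11, c4, c5}.
In c10's history but not c4's: {c10, c12, c2, c6, c7, c8, c9} — 7 commits.

7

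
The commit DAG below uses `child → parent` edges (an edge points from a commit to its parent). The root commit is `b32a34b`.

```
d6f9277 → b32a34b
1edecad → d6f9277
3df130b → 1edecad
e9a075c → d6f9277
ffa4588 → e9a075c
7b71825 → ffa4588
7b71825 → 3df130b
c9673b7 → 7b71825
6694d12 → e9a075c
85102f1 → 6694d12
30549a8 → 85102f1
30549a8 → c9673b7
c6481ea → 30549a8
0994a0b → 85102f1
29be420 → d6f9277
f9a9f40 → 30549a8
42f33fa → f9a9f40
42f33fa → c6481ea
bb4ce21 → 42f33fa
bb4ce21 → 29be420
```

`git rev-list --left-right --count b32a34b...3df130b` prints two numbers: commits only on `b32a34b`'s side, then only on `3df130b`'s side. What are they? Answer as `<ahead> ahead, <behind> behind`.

Reachable from b32a34b: {b32a34b}.
Reachable from 3df130b: {1edecad, 3df130b, b32a34b, d6f9277}.
Only in b32a34b's history (ahead): {} — 0.
Only in 3df130b's history (behind): {1edecad, 3df130b, d6f9277} — 3.

0 ahead, 3 behind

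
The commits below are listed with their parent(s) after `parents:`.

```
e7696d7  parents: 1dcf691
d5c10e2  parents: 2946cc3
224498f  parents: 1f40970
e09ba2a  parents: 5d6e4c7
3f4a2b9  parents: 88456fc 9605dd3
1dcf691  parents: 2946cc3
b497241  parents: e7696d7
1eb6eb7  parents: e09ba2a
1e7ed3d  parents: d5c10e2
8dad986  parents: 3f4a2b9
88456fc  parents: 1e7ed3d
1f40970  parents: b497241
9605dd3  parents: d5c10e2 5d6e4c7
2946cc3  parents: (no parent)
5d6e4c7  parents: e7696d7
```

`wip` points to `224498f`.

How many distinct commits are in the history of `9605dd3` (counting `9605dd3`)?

Walking parent pointers from 9605dd3: reachable set = {1dcf691, 2946cc3, 5d6e4c7, 9605dd3, d5c10e2, e7696d7}.
That is 6 commits.

6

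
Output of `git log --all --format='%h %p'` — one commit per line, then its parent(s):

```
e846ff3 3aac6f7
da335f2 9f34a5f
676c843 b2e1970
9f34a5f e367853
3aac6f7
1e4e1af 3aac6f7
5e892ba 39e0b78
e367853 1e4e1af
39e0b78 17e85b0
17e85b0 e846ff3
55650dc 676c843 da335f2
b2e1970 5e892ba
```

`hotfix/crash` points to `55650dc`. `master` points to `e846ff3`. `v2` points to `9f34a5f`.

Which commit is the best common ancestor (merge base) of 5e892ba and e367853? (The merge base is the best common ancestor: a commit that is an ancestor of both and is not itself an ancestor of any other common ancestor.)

3aac6f7

Ancestors of 5e892ba: {17e85b0, 39e0b78, 3aac6f7, 5e892ba, e846ff3}.
Ancestors of e367853: {1e4e1af, 3aac6f7, e367853}.
Common ancestors: {3aac6f7}.
The only common ancestor is 3aac6f7, so it is the merge base.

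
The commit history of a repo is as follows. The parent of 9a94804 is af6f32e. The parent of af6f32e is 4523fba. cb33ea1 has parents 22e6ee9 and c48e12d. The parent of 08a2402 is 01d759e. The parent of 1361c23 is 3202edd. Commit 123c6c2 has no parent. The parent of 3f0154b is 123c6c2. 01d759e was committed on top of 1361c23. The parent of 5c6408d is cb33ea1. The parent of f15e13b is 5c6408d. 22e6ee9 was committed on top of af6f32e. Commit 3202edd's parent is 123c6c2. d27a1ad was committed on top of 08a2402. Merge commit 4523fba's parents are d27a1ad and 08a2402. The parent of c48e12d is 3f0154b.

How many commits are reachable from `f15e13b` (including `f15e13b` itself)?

14

Walking parent pointers from f15e13b: reachable set = {01d759e, 08a2402, 123c6c2, 1361c23, 22e6ee9, 3202edd, 3f0154b, 4523fba, 5c6408d, af6f32e, c48e12d, cb33ea1, d27a1ad, f15e13b}.
That is 14 commits.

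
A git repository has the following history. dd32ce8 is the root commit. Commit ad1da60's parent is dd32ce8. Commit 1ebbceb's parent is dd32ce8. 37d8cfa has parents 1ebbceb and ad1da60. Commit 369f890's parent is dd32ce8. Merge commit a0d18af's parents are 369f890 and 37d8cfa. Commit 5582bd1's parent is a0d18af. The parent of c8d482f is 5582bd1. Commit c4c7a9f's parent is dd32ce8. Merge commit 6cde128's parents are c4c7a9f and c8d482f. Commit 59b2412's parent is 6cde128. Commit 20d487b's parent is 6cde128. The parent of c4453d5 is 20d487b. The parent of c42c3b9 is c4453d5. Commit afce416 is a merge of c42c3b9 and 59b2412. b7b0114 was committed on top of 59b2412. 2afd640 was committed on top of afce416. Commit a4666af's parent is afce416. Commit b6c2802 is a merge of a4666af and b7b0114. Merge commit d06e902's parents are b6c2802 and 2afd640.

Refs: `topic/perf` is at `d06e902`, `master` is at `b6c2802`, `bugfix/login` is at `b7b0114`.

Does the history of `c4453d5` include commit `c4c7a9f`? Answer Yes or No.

Ancestors of c4453d5 (commits reachable by following parents): {1ebbceb, 20d487b, 369f890, 37d8cfa, 5582bd1, 6cde128, a0d18af, ad1da60, c4453d5, c4c7a9f, c8d482f, dd32ce8}.
c4c7a9f is in that set, so it is an ancestor of c4453d5.

Yes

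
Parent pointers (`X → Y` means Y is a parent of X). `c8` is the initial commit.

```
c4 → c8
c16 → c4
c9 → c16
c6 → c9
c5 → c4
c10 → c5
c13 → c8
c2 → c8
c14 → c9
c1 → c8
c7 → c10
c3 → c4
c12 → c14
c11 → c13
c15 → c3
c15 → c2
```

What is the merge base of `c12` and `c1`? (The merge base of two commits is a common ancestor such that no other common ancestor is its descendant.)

Ancestors of c12: {c12, c14, c16, c4, c8, c9}.
Ancestors of c1: {c1, c8}.
Common ancestors: {c8}.
The only common ancestor is c8, so it is the merge base.

c8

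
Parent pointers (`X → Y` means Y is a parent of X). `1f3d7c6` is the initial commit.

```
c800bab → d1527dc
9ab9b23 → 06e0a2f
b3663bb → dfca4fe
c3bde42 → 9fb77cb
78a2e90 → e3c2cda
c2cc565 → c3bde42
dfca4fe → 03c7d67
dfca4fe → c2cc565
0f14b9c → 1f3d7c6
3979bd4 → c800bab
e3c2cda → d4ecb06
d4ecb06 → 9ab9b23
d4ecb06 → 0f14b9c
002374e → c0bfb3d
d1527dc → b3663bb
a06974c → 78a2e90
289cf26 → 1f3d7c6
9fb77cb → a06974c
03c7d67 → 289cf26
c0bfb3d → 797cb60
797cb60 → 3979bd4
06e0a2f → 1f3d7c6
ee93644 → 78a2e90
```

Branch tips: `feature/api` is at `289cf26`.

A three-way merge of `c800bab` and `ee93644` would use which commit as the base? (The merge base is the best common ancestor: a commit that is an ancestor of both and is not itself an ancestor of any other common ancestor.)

78a2e90

Ancestors of c800bab: {03c7d67, 06e0a2f, 0f14b9c, 1f3d7c6, 289cf26, 78a2e90, 9ab9b23, 9fb77cb, a06974c, b3663bb, c2cc565, c3bde42, c800bab, d1527dc, d4ecb06, dfca4fe, e3c2cda}.
Ancestors of ee93644: {06e0a2f, 0f14b9c, 1f3d7c6, 78a2e90, 9ab9b23, d4ecb06, e3c2cda, ee93644}.
Common ancestors: {06e0a2f, 0f14b9c, 1f3d7c6, 78a2e90, 9ab9b23, d4ecb06, e3c2cda}.
Among these, 78a2e90 is not an ancestor of any other common ancestor — it is the merge base.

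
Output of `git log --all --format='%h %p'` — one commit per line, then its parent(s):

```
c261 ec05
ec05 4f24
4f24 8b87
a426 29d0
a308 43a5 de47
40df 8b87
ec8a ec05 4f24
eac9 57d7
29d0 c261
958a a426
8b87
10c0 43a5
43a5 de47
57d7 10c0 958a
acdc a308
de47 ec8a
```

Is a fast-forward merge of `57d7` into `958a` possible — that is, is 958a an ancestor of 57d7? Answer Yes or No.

Yes

A fast-forward from 958a to 57d7 is possible iff 958a is an ancestor of 57d7.
Ancestors of 57d7: {10c0, 29d0, 43a5, 4f24, 57d7, 8b87, 958a, a426, c261, de47, ec05, ec8a}.
958a is among them, so fast-forward is possible.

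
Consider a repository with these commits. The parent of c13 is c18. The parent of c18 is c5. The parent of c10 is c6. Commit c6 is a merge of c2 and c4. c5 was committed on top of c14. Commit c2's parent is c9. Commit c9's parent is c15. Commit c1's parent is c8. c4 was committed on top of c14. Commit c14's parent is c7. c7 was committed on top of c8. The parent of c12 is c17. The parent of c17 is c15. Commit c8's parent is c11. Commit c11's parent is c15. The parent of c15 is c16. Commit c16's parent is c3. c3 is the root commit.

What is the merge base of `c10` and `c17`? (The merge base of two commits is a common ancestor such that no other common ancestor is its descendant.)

Ancestors of c10: {c10, c11, c14, c15, c16, c2, c3, c4, c6, c7, c8, c9}.
Ancestors of c17: {c15, c16, c17, c3}.
Common ancestors: {c15, c16, c3}.
Among these, c15 is not an ancestor of any other common ancestor — it is the merge base.

c15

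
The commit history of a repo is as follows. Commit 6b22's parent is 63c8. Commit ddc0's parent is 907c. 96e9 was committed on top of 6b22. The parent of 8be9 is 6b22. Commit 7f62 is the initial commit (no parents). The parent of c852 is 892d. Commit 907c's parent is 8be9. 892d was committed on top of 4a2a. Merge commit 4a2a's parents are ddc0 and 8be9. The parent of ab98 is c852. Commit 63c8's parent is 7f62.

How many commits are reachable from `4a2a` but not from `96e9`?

Reachable from 4a2a: {4a2a, 63c8, 6b22, 7f62, 8be9, 907c, ddc0}.
Reachable from 96e9: {63c8, 6b22, 7f62, 96e9}.
In 4a2a's history but not 96e9's: {4a2a, 8be9, 907c, ddc0} — 4 commits.

4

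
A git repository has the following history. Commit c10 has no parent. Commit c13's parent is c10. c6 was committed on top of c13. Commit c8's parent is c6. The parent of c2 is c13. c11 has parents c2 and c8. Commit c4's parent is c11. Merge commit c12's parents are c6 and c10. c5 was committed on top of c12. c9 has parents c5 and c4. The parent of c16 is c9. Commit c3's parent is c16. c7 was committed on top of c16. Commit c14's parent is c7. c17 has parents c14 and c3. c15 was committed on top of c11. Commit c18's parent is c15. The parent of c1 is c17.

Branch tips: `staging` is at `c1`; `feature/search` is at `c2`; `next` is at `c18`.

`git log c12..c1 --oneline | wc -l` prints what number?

Reachable from c1: {c1, c10, c11, c12, c13, c14, c16, c17, c2, c3, c4, c5, c6, c7, c8, c9}.
Reachable from c12: {c10, c12, c13, c6}.
In c1's history but not c12's: {c1, c11, c14, c16, c17, c2, c3, c4, c5, c7, c8, c9} — 12 commits.

12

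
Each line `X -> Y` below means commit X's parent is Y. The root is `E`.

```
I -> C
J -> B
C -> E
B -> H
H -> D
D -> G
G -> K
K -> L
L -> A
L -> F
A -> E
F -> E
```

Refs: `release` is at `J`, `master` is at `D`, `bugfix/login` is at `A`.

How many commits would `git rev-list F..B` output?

7

Reachable from B: {A, B, D, E, F, G, H, K, L}.
Reachable from F: {E, F}.
In B's history but not F's: {A, B, D, G, H, K, L} — 7 commits.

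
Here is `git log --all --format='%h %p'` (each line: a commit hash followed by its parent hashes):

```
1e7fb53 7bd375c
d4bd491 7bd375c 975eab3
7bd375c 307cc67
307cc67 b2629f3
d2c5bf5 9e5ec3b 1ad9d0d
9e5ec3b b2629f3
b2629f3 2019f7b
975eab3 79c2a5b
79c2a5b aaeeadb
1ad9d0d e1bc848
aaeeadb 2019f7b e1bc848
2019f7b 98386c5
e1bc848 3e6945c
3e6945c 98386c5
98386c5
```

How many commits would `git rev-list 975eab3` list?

Walking parent pointers from 975eab3: reachable set = {2019f7b, 3e6945c, 79c2a5b, 975eab3, 98386c5, aaeeadb, e1bc848}.
That is 7 commits.

7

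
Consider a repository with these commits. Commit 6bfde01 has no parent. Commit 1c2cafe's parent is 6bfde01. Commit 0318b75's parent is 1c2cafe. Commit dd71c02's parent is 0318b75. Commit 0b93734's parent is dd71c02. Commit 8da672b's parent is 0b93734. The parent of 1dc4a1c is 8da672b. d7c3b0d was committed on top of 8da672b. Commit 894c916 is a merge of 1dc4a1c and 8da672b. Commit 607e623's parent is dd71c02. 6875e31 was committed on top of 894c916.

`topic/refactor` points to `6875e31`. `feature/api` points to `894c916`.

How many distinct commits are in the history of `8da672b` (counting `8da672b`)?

Walking parent pointers from 8da672b: reachable set = {0318b75, 0b93734, 1c2cafe, 6bfde01, 8da672b, dd71c02}.
That is 6 commits.

6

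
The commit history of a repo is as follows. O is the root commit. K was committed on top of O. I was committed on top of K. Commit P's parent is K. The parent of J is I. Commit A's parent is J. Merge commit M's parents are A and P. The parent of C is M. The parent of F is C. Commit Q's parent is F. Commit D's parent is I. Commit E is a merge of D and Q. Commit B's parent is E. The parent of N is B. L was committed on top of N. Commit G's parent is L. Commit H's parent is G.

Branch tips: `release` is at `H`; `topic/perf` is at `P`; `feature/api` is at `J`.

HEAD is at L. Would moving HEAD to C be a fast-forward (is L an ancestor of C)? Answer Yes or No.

A fast-forward from L to C is possible iff L is an ancestor of C.
Ancestors of C: {A, C, I, J, K, M, O, P}.
L is not among them, so fast-forward is not possible.

No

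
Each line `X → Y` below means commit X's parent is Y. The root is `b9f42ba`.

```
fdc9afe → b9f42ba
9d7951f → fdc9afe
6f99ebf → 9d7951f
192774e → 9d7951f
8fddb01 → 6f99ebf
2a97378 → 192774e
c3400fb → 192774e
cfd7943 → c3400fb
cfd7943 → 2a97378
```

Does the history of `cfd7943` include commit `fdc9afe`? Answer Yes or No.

Ancestors of cfd7943 (commits reachable by following parents): {192774e, 2a97378, 9d7951f, b9f42ba, c3400fb, cfd7943, fdc9afe}.
fdc9afe is in that set, so it is an ancestor of cfd7943.

Yes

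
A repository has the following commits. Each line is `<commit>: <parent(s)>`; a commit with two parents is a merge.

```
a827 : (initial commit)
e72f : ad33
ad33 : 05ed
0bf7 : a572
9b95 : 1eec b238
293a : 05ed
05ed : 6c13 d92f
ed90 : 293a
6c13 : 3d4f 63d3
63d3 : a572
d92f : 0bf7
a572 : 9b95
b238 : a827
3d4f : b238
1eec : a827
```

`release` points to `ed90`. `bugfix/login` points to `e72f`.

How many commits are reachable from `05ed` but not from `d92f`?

4

Reachable from 05ed: {05ed, 0bf7, 1eec, 3d4f, 63d3, 6c13, 9b95, a572, a827, b238, d92f}.
Reachable from d92f: {0bf7, 1eec, 9b95, a572, a827, b238, d92f}.
In 05ed's history but not d92f's: {05ed, 3d4f, 63d3, 6c13} — 4 commits.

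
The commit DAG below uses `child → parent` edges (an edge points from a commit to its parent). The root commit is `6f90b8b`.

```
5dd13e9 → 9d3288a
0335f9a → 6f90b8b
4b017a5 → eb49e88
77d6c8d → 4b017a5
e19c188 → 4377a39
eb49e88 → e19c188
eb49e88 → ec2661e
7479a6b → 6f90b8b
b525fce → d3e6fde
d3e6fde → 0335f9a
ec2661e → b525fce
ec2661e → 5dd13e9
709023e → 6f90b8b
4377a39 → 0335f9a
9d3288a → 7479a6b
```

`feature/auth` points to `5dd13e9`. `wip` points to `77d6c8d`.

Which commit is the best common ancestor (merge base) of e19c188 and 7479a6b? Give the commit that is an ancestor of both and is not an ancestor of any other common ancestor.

Ancestors of e19c188: {0335f9a, 4377a39, 6f90b8b, e19c188}.
Ancestors of 7479a6b: {6f90b8b, 7479a6b}.
Common ancestors: {6f90b8b}.
The only common ancestor is 6f90b8b, so it is the merge base.

6f90b8b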